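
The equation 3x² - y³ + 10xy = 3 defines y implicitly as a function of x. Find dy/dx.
Take d/dx of both sides. Since y is implicitly a function of x, the chain rule attaches a y' = dy/dx factor whenever we differentiate through y.

Set F(x, y) = (left side) − (right side), so the curve is F = 0. Differentiating each term of F:
  d/dx[3x^2] = 6x
  d/dx[10xy] = 10x·y' + 10y
  d/dx[-y^3] = -3y^2·y'
  d/dx[-3] = 0

Collecting, the y'-free part is the partial derivative in x and the y' coefficient is the partial derivative in y:
  ∂F/∂x = 6x + 10y
  ∂F/∂y = 10x - 3y^2

so d/dx[F(x, y(x))] = ∂F/∂x + (∂F/∂y)·y' = 0. Rearranging,
  dy/dx = -(∂F/∂x)/(∂F/∂y) = -(6x + 10y)/(10x - 3y^2) = 2(-3x - 5y)/(10x - 3y^2)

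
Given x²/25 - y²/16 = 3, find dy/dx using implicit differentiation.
Take d/dx of both sides. Since y is implicitly a function of x, the chain rule attaches a y' = dy/dx factor whenever we differentiate through y.

Set F(x, y) = (left side) − (right side), so the curve is F = 0. Differentiating each term of F:
  d/dx[x^2/25] = 2x/25
  d/dx[-y^2/16] = -y·y'/8
  d/dx[-3] = 0

Collecting, the y'-free part is the partial derivative in x and the y' coefficient is the partial derivative in y:
  ∂F/∂x = 2x/25
  ∂F/∂y = -y/8

so d/dx[F(x, y(x))] = ∂F/∂x + (∂F/∂y)·y' = 0. Rearranging,
  dy/dx = -(∂F/∂x)/(∂F/∂y) = -(2x/25)/(-y/8) = 16x/(25y)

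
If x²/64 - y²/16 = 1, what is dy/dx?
Differentiate the relation implicitly: treat y = y(x) and apply the chain rule, so every y-derivative picks up a y' = dy/dx factor.

With everything moved to the left-hand side, differentiate term by term:
  d/dx[x^2/64] = x/32
  d/dx[-y^2/16] = -y·y'/8
  d/dx[-1] = 0

Separating the contributions that come from x directly and those that come through y:
  without y':      x/32
  multiplying y':  -y/8

so (x/32) + (-y/8)·y' = 0, and therefore
  dy/dx = -(x/32)/(-y/8) = x/(4y)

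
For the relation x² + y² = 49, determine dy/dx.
Apply d/dx to both sides, remembering that y depends on x. Each occurrence of y therefore brings in a y' = dy/dx via the chain rule.

With F(x, y) equal to the left-hand side minus the right, differentiate F term by term:
  d/dx[x^2] = 2x
  d/dx[y^2] = 2y·y'
  d/dx[-49] = 0
Adding these up, d/dx[F] = 0 becomes
  (2x) + (2y)·y' = 0,
so isolating y',
  dy/dx = -(2x)/(2y) = -x/y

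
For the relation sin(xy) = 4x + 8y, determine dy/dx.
Apply d/dx to both sides, remembering that y depends on x. Each occurrence of y therefore brings in a y' = dy/dx via the chain rule.

With F(x, y) equal to the left-hand side minus the right, differentiate F term by term:
  d/dx[-4x] = -4
  d/dx[-8y] = -8·y'
  d/dx[sin(xy)] = (x·y' + y)·cos(xy)
Adding these up, d/dx[F] = 0 becomes
  (y·cos(xy) - 4) + (x·cos(xy) - 8)·y' = 0,
so isolating y',
  dy/dx = -(y·cos(xy) - 4)/(x·cos(xy) - 8) = (-y·cos(xy) + 4)/(x·cos(xy) - 8)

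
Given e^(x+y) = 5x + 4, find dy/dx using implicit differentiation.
Differentiate both sides with respect to x, treating y as y(x). By the chain rule, any term containing y contributes a factor of y' = dy/dx when we differentiate it.

Move every term to one side and write the relation as F(x, y) = 0. Term by term,
  d/dx[-5x] = -5
  d/dx[e^(x + y)] = (y' + 1)·e^(x + y)
  d/dx[-4] = 0

The pieces without y' make up ∂F/∂x and the coefficient of y' is ∂F/∂y:
  ∂F/∂x = e^(x + y) - 5,
  ∂F/∂y = e^(x + y).

Since d/dx[F] = ∂F/∂x + (∂F/∂y)·y' = 0, solve for y':
  (∂F/∂y)·y' = -∂F/∂x
  dy/dx = -(∂F/∂x)/(∂F/∂y) = -(e^(x + y) - 5)/(e^(x + y)) = 5e^(-x - y) - 1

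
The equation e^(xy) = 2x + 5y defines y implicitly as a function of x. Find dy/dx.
Take d/dx of both sides. Since y is implicitly a function of x, the chain rule attaches a y' = dy/dx factor whenever we differentiate through y.

Set F(x, y) = (left side) − (right side), so the curve is F = 0. Differentiating each term of F:
  d/dx[-2x] = -2
  d/dx[-5y] = -5·y'
  d/dx[e^(xy)] = (x·y' + y)·e^(xy)

Collecting, the y'-free part is the partial derivative in x and the y' coefficient is the partial derivative in y:
  ∂F/∂x = y·e^(xy) - 2
  ∂F/∂y = x·e^(xy) - 5

so d/dx[F(x, y(x))] = ∂F/∂x + (∂F/∂y)·y' = 0. Rearranging,
  dy/dx = -(∂F/∂x)/(∂F/∂y) = -(y·e^(xy) - 2)/(x·e^(xy) - 5) = (-y·e^(xy) + 2)/(x·e^(xy) - 5)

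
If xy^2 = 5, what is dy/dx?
Differentiate the relation implicitly: treat y = y(x) and apply the chain rule, so every y-derivative picks up a y' = dy/dx factor.

With everything moved to the left-hand side, differentiate term by term:
  d/dx[xy^2] = 2xy·y' + y^2
  d/dx[-5] = 0

Separating the contributions that come from x directly and those that come through y:
  without y':      y^2
  multiplying y':  2xy

so (y^2) + (2xy)·y' = 0, and therefore
  dy/dx = -(y^2)/(2xy) = -y/(2x)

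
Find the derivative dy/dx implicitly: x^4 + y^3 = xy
Apply d/dx to both sides, remembering that y depends on x. Each occurrence of y therefore brings in a y' = dy/dx via the chain rule.

With F(x, y) equal to the left-hand side minus the right, differentiate F term by term:
  d/dx[x^4] = 4x^3
  d/dx[-xy] = -x·y' - y
  d/dx[y^3] = 3y^2·y'
Adding these up, d/dx[F] = 0 becomes
  (4x^3 - y) + (-x + 3y^2)·y' = 0,
so isolating y',
  dy/dx = -(4x^3 - y)/(-x + 3y^2) = (4x^3 - y)/(x - 3y^2)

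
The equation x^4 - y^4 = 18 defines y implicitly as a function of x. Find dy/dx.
Differentiate the relation implicitly: treat y = y(x) and apply the chain rule, so every y-derivative picks up a y' = dy/dx factor.

With everything moved to the left-hand side, differentiate term by term:
  d/dx[x^4] = 4x^3
  d/dx[-y^4] = -4y^3·y'
  d/dx[-18] = 0

Separating the contributions that come from x directly and those that come through y:
  without y':      4x^3
  multiplying y':  -4y^3

so (4x^3) + (-4y^3)·y' = 0, and therefore
  dy/dx = -(4x^3)/(-4y^3) = x^3/y^3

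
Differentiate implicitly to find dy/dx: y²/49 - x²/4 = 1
Apply d/dx to both sides, remembering that y depends on x. Each occurrence of y therefore brings in a y' = dy/dx via the chain rule.

With F(x, y) equal to the left-hand side minus the right, differentiate F term by term:
  d/dx[-x^2/4] = -x/2
  d/dx[y^2/49] = 2y·y'/49
  d/dx[-1] = 0
Adding these up, d/dx[F] = 0 becomes
  (-x/2) + (2y/49)·y' = 0,
so isolating y',
  dy/dx = -(-x/2)/(2y/49) = 49x/(4y)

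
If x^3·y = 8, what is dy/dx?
Apply d/dx to both sides, remembering that y depends on x. Each occurrence of y therefore brings in a y' = dy/dx via the chain rule.

With F(x, y) equal to the left-hand side minus the right, differentiate F term by term:
  d/dx[x^3y] = x^3·y' + 3x^2y
  d/dx[-8] = 0
Adding these up, d/dx[F] = 0 becomes
  (3x^2y) + (x^3)·y' = 0,
so isolating y',
  dy/dx = -(3x^2y)/(x^3) = -3y/x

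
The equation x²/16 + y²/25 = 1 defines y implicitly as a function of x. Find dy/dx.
Differentiate the relation implicitly: treat y = y(x) and apply the chain rule, so every y-derivative picks up a y' = dy/dx factor.

With everything moved to the left-hand side, differentiate term by term:
  d/dx[x^2/16] = x/8
  d/dx[y^2/25] = 2y·y'/25
  d/dx[-1] = 0

Separating the contributions that come from x directly and those that come through y:
  without y':      x/8
  multiplying y':  2y/25

so (x/8) + (2y/25)·y' = 0, and therefore
  dy/dx = -(x/8)/(2y/25) = -25x/(16y)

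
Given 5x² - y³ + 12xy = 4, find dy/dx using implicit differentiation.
Differentiate the relation implicitly: treat y = y(x) and apply the chain rule, so every y-derivative picks up a y' = dy/dx factor.

With everything moved to the left-hand side, differentiate term by term:
  d/dx[5x^2] = 10x
  d/dx[12xy] = 12x·y' + 12y
  d/dx[-y^3] = -3y^2·y'
  d/dx[-4] = 0

Separating the contributions that come from x directly and those that come through y:
  without y':      10x + 12y
  multiplying y':  12x - 3y^2

so (10x + 12y) + (12x - 3y^2)·y' = 0, and therefore
  dy/dx = -(10x + 12y)/(12x - 3y^2) = 2(-5x - 6y)/(3(4x - y^2))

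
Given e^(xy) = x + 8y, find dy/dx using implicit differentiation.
Apply d/dx to both sides, remembering that y depends on x. Each occurrence of y therefore brings in a y' = dy/dx via the chain rule.

With F(x, y) equal to the left-hand side minus the right, differentiate F term by term:
  d/dx[-x] = -1
  d/dx[-8y] = -8·y'
  d/dx[e^(xy)] = (x·y' + y)·e^(xy)
Adding these up, d/dx[F] = 0 becomes
  (y·e^(xy) - 1) + (x·e^(xy) - 8)·y' = 0,
so isolating y',
  dy/dx = -(y·e^(xy) - 1)/(x·e^(xy) - 8) = (-y·e^(xy) + 1)/(x·e^(xy) - 8)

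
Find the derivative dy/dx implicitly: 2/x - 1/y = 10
Apply d/dx to both sides, remembering that y depends on x. Each occurrence of y therefore brings in a y' = dy/dx via the chain rule.

With F(x, y) equal to the left-hand side minus the right, differentiate F term by term:
  d/dx[-1/y] = y'/y^2
  d/dx[2/x] = -2/x^2
  d/dx[-10] = 0
Adding these up, d/dx[F] = 0 becomes
  (-2/x^2) + (y^(-2))·y' = 0,
so isolating y',
  dy/dx = -(-2/x^2)/(y^(-2)) = 2y^2/x^2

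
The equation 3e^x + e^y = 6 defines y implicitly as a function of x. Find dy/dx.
Differentiate both sides with respect to x, treating y as y(x). By the chain rule, any term containing y contributes a factor of y' = dy/dx when we differentiate it.

Move every term to one side and write the relation as F(x, y) = 0. Term by term,
  d/dx[3e^(x)] = 3e^(x)
  d/dx[e^(y)] = y'·e^(y)
  d/dx[-6] = 0

The pieces without y' make up ∂F/∂x and the coefficient of y' is ∂F/∂y:
  ∂F/∂x = 3e^(x),
  ∂F/∂y = e^(y).

Since d/dx[F] = ∂F/∂x + (∂F/∂y)·y' = 0, solve for y':
  (∂F/∂y)·y' = -∂F/∂x
  dy/dx = -(∂F/∂x)/(∂F/∂y) = -(3e^(x))/(e^(y)) = -3e^(x - y)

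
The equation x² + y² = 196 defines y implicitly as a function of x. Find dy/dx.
Differentiate both sides with respect to x, treating y as y(x). By the chain rule, any term containing y contributes a factor of y' = dy/dx when we differentiate it.

Move every term to one side and write the relation as F(x, y) = 0. Term by term,
  d/dx[x^2] = 2x
  d/dx[y^2] = 2y·y'
  d/dx[-196] = 0

The pieces without y' make up ∂F/∂x and the coefficient of y' is ∂F/∂y:
  ∂F/∂x = 2x,
  ∂F/∂y = 2y.

Since d/dx[F] = ∂F/∂x + (∂F/∂y)·y' = 0, solve for y':
  (∂F/∂y)·y' = -∂F/∂x
  dy/dx = -(∂F/∂x)/(∂F/∂y) = -(2x)/(2y) = -x/y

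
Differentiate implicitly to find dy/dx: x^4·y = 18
Differentiate the relation implicitly: treat y = y(x) and apply the chain rule, so every y-derivative picks up a y' = dy/dx factor.

With everything moved to the left-hand side, differentiate term by term:
  d/dx[x^4y] = x^4·y' + 4x^3y
  d/dx[-18] = 0

Separating the contributions that come from x directly and those that come through y:
  without y':      4x^3y
  multiplying y':  x^4

so (4x^3y) + (x^4)·y' = 0, and therefore
  dy/dx = -(4x^3y)/(x^4) = -4y/x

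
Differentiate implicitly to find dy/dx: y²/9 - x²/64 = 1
Apply d/dx to both sides, remembering that y depends on x. Each occurrence of y therefore brings in a y' = dy/dx via the chain rule.

With F(x, y) equal to the left-hand side minus the right, differentiate F term by term:
  d/dx[-x^2/64] = -x/32
  d/dx[y^2/9] = 2y·y'/9
  d/dx[-1] = 0
Adding these up, d/dx[F] = 0 becomes
  (-x/32) + (2y/9)·y' = 0,
so isolating y',
  dy/dx = -(-x/32)/(2y/9) = 9x/(64y)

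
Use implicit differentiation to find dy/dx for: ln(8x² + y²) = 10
Apply d/dx to both sides, remembering that y depends on x. Each occurrence of y therefore brings in a y' = dy/dx via the chain rule.

With F(x, y) equal to the left-hand side minus the right, differentiate F term by term:
  d/dx[ln(8x^2 + y^2)] = (16x + 2y·y')/(8x^2 + y^2)
  d/dx[-10] = 0
Adding these up, d/dx[F] = 0 becomes
  (16x/(8x^2 + y^2)) + (2y/(8x^2 + y^2))·y' = 0,
so isolating y',
  dy/dx = -(16x/(8x^2 + y^2))/(2y/(8x^2 + y^2)) = -8x/y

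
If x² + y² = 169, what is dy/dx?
Differentiate the relation implicitly: treat y = y(x) and apply the chain rule, so every y-derivative picks up a y' = dy/dx factor.

With everything moved to the left-hand side, differentiate term by term:
  d/dx[x^2] = 2x
  d/dx[y^2] = 2y·y'
  d/dx[-169] = 0

Separating the contributions that come from x directly and those that come through y:
  without y':      2x
  multiplying y':  2y

so (2x) + (2y)·y' = 0, and therefore
  dy/dx = -(2x)/(2y) = -x/y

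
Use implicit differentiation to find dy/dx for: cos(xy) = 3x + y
Differentiate both sides with respect to x, treating y as y(x). By the chain rule, any term containing y contributes a factor of y' = dy/dx when we differentiate it.

Move every term to one side and write the relation as F(x, y) = 0. Term by term,
  d/dx[-3x] = -3
  d/dx[-y] = -y'
  d/dx[cos(xy)] = -(x·y' + y)·sin(xy)

The pieces without y' make up ∂F/∂x and the coefficient of y' is ∂F/∂y:
  ∂F/∂x = -y·sin(xy) - 3,
  ∂F/∂y = -x·sin(xy) - 1.

Since d/dx[F] = ∂F/∂x + (∂F/∂y)·y' = 0, solve for y':
  (∂F/∂y)·y' = -∂F/∂x
  dy/dx = -(∂F/∂x)/(∂F/∂y) = -(-y·sin(xy) - 3)/(-x·sin(xy) - 1) = -(y·sin(xy) + 3)/(x·sin(xy) + 1)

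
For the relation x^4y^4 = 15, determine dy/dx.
Differentiate the relation implicitly: treat y = y(x) and apply the chain rule, so every y-derivative picks up a y' = dy/dx factor.

With everything moved to the left-hand side, differentiate term by term:
  d/dx[x^4y^4] = 4x^4y^3·y' + 4x^3y^4
  d/dx[-15] = 0

Separating the contributions that come from x directly and those that come through y:
  without y':      4x^3y^4
  multiplying y':  4x^4y^3

so (4x^3y^4) + (4x^4y^3)·y' = 0, and therefore
  dy/dx = -(4x^3y^4)/(4x^4y^3) = -y/x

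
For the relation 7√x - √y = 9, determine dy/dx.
Apply d/dx to both sides, remembering that y depends on x. Each occurrence of y therefore brings in a y' = dy/dx via the chain rule.

With F(x, y) equal to the left-hand side minus the right, differentiate F term by term:
  d/dx[7√(x)] = 7/(2√(x))
  d/dx[-√(y)] = -y'/(2√(y))
  d/dx[-9] = 0
Adding these up, d/dx[F] = 0 becomes
  (7/(2√(x))) + (-1/(2√(y)))·y' = 0,
so isolating y',
  dy/dx = -(7/(2√(x)))/(-1/(2√(y))) = 7√(y)/√(x)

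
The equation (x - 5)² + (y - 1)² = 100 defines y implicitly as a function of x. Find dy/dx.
Differentiate both sides with respect to x, treating y as y(x). By the chain rule, any term containing y contributes a factor of y' = dy/dx when we differentiate it.

Move every term to one side and write the relation as F(x, y) = 0. Term by term,
  d/dx[(x - 5)^2] = 2x - 10
  d/dx[(y - 1)^2] = 2·y'(y - 1)
  d/dx[-100] = 0

The pieces without y' make up ∂F/∂x and the coefficient of y' is ∂F/∂y:
  ∂F/∂x = 2x - 10,
  ∂F/∂y = 2y - 2.

Since d/dx[F] = ∂F/∂x + (∂F/∂y)·y' = 0, solve for y':
  (∂F/∂y)·y' = -∂F/∂x
  dy/dx = -(∂F/∂x)/(∂F/∂y) = -(2x - 10)/(2y - 2) = (5 - x)/(y - 1)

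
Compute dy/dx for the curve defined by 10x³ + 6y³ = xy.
Take d/dx of both sides. Since y is implicitly a function of x, the chain rule attaches a y' = dy/dx factor whenever we differentiate through y.

Set F(x, y) = (left side) − (right side), so the curve is F = 0. Differentiating each term of F:
  d/dx[10x^3] = 30x^2
  d/dx[-xy] = -x·y' - y
  d/dx[6y^3] = 18y^2·y'

Collecting, the y'-free part is the partial derivative in x and the y' coefficient is the partial derivative in y:
  ∂F/∂x = 30x^2 - y
  ∂F/∂y = -x + 18y^2

so d/dx[F(x, y(x))] = ∂F/∂x + (∂F/∂y)·y' = 0. Rearranging,
  dy/dx = -(∂F/∂x)/(∂F/∂y) = -(30x^2 - y)/(-x + 18y^2) = (30x^2 - y)/(x - 18y^2)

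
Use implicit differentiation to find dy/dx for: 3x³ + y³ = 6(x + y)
Differentiate both sides with respect to x, treating y as y(x). By the chain rule, any term containing y contributes a factor of y' = dy/dx when we differentiate it.

Move every term to one side and write the relation as F(x, y) = 0. Term by term,
  d/dx[3x^3] = 9x^2
  d/dx[-6x] = -6
  d/dx[y^3] = 3y^2·y'
  d/dx[-6y] = -6·y'

The pieces without y' make up ∂F/∂x and the coefficient of y' is ∂F/∂y:
  ∂F/∂x = 9x^2 - 6,
  ∂F/∂y = 3y^2 - 6.

Since d/dx[F] = ∂F/∂x + (∂F/∂y)·y' = 0, solve for y':
  (∂F/∂y)·y' = -∂F/∂x
  dy/dx = -(∂F/∂x)/(∂F/∂y) = -(9x^2 - 6)/(3y^2 - 6) = (2 - 3x^2)/(y^2 - 2)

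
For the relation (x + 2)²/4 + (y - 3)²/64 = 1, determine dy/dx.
Take d/dx of both sides. Since y is implicitly a function of x, the chain rule attaches a y' = dy/dx factor whenever we differentiate through y.

Set F(x, y) = (left side) − (right side), so the curve is F = 0. Differentiating each term of F:
  d/dx[(x + 2)^2/4] = x/2 + 1
  d/dx[(y - 3)^2/64] = y'(y - 3)/32
  d/dx[-1] = 0

Collecting, the y'-free part is the partial derivative in x and the y' coefficient is the partial derivative in y:
  ∂F/∂x = x/2 + 1
  ∂F/∂y = y/32 - 3/32

so d/dx[F(x, y(x))] = ∂F/∂x + (∂F/∂y)·y' = 0. Rearranging,
  dy/dx = -(∂F/∂x)/(∂F/∂y) = -(x/2 + 1)/(y/32 - 3/32)
        = -((x + 2)/2)/((y - 3)/32) = 16(-x - 2)/(y - 3)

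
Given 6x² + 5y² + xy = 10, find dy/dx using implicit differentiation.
Differentiate the relation implicitly: treat y = y(x) and apply the chain rule, so every y-derivative picks up a y' = dy/dx factor.

With everything moved to the left-hand side, differentiate term by term:
  d/dx[6x^2] = 12x
  d/dx[xy] = x·y' + y
  d/dx[5y^2] = 10y·y'
  d/dx[-10] = 0

Separating the contributions that come from x directly and those that come through y:
  without y':      12x + y
  multiplying y':  x + 10y

so (12x + y) + (x + 10y)·y' = 0, and therefore
  dy/dx = -(12x + y)/(x + 10y) = (-12x - y)/(x + 10y)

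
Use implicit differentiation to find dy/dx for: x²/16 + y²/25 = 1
Apply d/dx to both sides, remembering that y depends on x. Each occurrence of y therefore brings in a y' = dy/dx via the chain rule.

With F(x, y) equal to the left-hand side minus the right, differentiate F term by term:
  d/dx[x^2/16] = x/8
  d/dx[y^2/25] = 2y·y'/25
  d/dx[-1] = 0
Adding these up, d/dx[F] = 0 becomes
  (x/8) + (2y/25)·y' = 0,
so isolating y',
  dy/dx = -(x/8)/(2y/25) = -25x/(16y)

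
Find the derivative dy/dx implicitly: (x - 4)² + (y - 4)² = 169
Take d/dx of both sides. Since y is implicitly a function of x, the chain rule attaches a y' = dy/dx factor whenever we differentiate through y.

Set F(x, y) = (left side) − (right side), so the curve is F = 0. Differentiating each term of F:
  d/dx[(x - 4)^2] = 2x - 8
  d/dx[(y - 4)^2] = 2·y'(y - 4)
  d/dx[-169] = 0

Collecting, the y'-free part is the partial derivative in x and the y' coefficient is the partial derivative in y:
  ∂F/∂x = 2x - 8
  ∂F/∂y = 2y - 8

so d/dx[F(x, y(x))] = ∂F/∂x + (∂F/∂y)·y' = 0. Rearranging,
  dy/dx = -(∂F/∂x)/(∂F/∂y) = -(2x - 8)/(2y - 8) = (4 - x)/(y - 4)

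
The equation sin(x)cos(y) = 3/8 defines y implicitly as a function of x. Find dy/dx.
Differentiate both sides with respect to x, treating y as y(x). By the chain rule, any term containing y contributes a factor of y' = dy/dx when we differentiate it.

Move every term to one side and write the relation as F(x, y) = 0. Term by term,
  d/dx[sin(x)·cos(y)] = -y'·sin(x)·sin(y) + cos(x)·cos(y)
  d/dx[-3/8] = 0

The pieces without y' make up ∂F/∂x and the coefficient of y' is ∂F/∂y:
  ∂F/∂x = cos(x)·cos(y),
  ∂F/∂y = -sin(x)·sin(y).

Since d/dx[F] = ∂F/∂x + (∂F/∂y)·y' = 0, solve for y':
  (∂F/∂y)·y' = -∂F/∂x
  dy/dx = -(∂F/∂x)/(∂F/∂y) = -(cos(x)·cos(y))/(-sin(x)·sin(y)) = 1/(tan(x)·tan(y))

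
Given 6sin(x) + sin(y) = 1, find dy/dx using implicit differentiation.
Take d/dx of both sides. Since y is implicitly a function of x, the chain rule attaches a y' = dy/dx factor whenever we differentiate through y.

Set F(x, y) = (left side) − (right side), so the curve is F = 0. Differentiating each term of F:
  d/dx[6sin(x)] = 6cos(x)
  d/dx[sin(y)] = y'·cos(y)
  d/dx[-1] = 0

Collecting, the y'-free part is the partial derivative in x and the y' coefficient is the partial derivative in y:
  ∂F/∂x = 6cos(x)
  ∂F/∂y = cos(y)

so d/dx[F(x, y(x))] = ∂F/∂x + (∂F/∂y)·y' = 0. Rearranging,
  dy/dx = -(∂F/∂x)/(∂F/∂y) = -(6cos(x))/(cos(y)) = -6cos(x)/cos(y)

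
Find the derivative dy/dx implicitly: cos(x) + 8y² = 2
Differentiate the relation implicitly: treat y = y(x) and apply the chain rule, so every y-derivative picks up a y' = dy/dx factor.

With everything moved to the left-hand side, differentiate term by term:
  d/dx[8y^2] = 16y·y'
  d/dx[cos(x)] = -sin(x)
  d/dx[-2] = 0

Separating the contributions that come from x directly and those that come through y:
  without y':      -sin(x)
  multiplying y':  16y

so (-sin(x)) + (16y)·y' = 0, and therefore
  dy/dx = -(-sin(x))/(16y) = sin(x)/(16y)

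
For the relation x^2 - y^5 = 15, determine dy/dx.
Take d/dx of both sides. Since y is implicitly a function of x, the chain rule attaches a y' = dy/dx factor whenever we differentiate through y.

Set F(x, y) = (left side) − (right side), so the curve is F = 0. Differentiating each term of F:
  d/dx[x^2] = 2x
  d/dx[-y^5] = -5y^4·y'
  d/dx[-15] = 0

Collecting, the y'-free part is the partial derivative in x and the y' coefficient is the partial derivative in y:
  ∂F/∂x = 2x
  ∂F/∂y = -5y^4

so d/dx[F(x, y(x))] = ∂F/∂x + (∂F/∂y)·y' = 0. Rearranging,
  dy/dx = -(∂F/∂x)/(∂F/∂y) = -(2x)/(-5y^4) = 2x/(5y^4)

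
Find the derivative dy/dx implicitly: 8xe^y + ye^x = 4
Differentiate the relation implicitly: treat y = y(x) and apply the chain rule, so every y-derivative picks up a y' = dy/dx factor.

With everything moved to the left-hand side, differentiate term by term:
  d/dx[8x·e^(y)] = 8x·y'·e^(y) + 8e^(y)
  d/dx[y·e^(x)] = y·e^(x) + y'·e^(x)
  d/dx[-4] = 0

Separating the contributions that come from x directly and those that come through y:
  without y':      y·e^(x) + 8e^(y)
  multiplying y':  8x·e^(y) + e^(x)

so (y·e^(x) + 8e^(y)) + (8x·e^(y) + e^(x))·y' = 0, and therefore
  dy/dx = -(y·e^(x) + 8e^(y))/(8x·e^(y) + e^(x)) = (-y·e^(x) - 8e^(y))/(8x·e^(y) + e^(x))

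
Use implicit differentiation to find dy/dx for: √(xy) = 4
Differentiate the relation implicitly: treat y = y(x) and apply the chain rule, so every y-derivative picks up a y' = dy/dx factor.

With everything moved to the left-hand side, differentiate term by term:
  d/dx[√(xy)] = √(xy)(x·y'/2 + y/2)/(xy)
  d/dx[-4] = 0

Separating the contributions that come from x directly and those that come through y:
  without y':      √(xy)/(2x)
  multiplying y':  √(xy)/(2y)

so (√(xy)/(2x)) + (√(xy)/(2y))·y' = 0, and therefore
  dy/dx = -(√(xy)/(2x))/(√(xy)/(2y)) = -y/x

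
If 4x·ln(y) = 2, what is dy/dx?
Differentiate the relation implicitly: treat y = y(x) and apply the chain rule, so every y-derivative picks up a y' = dy/dx factor.

With everything moved to the left-hand side, differentiate term by term:
  d/dx[4x·ln(y)] = 4x·y'/y + 4ln(y)
  d/dx[-2] = 0

Separating the contributions that come from x directly and those that come through y:
  without y':      4ln(y)
  multiplying y':  4x/y

so (4ln(y)) + (4x/y)·y' = 0, and therefore
  dy/dx = -(4ln(y))/(4x/y) = -y·ln(y)/x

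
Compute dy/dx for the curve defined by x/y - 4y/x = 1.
Take d/dx of both sides. Since y is implicitly a function of x, the chain rule attaches a y' = dy/dx factor whenever we differentiate through y.

Set F(x, y) = (left side) − (right side), so the curve is F = 0. Differentiating each term of F:
  d/dx[x/y] = -x·y'/y^2 + 1/y
  d/dx[-4y/x] = -4·y'/x + 4y/x^2
  d/dx[-1] = 0

Collecting, the y'-free part is the partial derivative in x and the y' coefficient is the partial derivative in y:
  ∂F/∂x = 1/y + 4y/x^2
  ∂F/∂y = -x/y^2 - 4/x

so d/dx[F(x, y(x))] = ∂F/∂x + (∂F/∂y)·y' = 0. Rearranging,
  dy/dx = -(∂F/∂x)/(∂F/∂y) = -(1/y + 4y/x^2)/(-x/y^2 - 4/x)
        = -((x^2 + 4y^2)/(x^2y))/(-(x^2 + 4y^2)/(xy^2)) = y/x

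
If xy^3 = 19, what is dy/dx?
Differentiate both sides with respect to x, treating y as y(x). By the chain rule, any term containing y contributes a factor of y' = dy/dx when we differentiate it.

Move every term to one side and write the relation as F(x, y) = 0. Term by term,
  d/dx[xy^3] = 3xy^2·y' + y^3
  d/dx[-19] = 0

The pieces without y' make up ∂F/∂x and the coefficient of y' is ∂F/∂y:
  ∂F/∂x = y^3,
  ∂F/∂y = 3xy^2.

Since d/dx[F] = ∂F/∂x + (∂F/∂y)·y' = 0, solve for y':
  (∂F/∂y)·y' = -∂F/∂x
  dy/dx = -(∂F/∂x)/(∂F/∂y) = -(y^3)/(3xy^2) = -y/(3x)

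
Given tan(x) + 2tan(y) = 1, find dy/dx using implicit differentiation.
Differentiate both sides with respect to x, treating y as y(x). By the chain rule, any term containing y contributes a factor of y' = dy/dx when we differentiate it.

Move every term to one side and write the relation as F(x, y) = 0. Term by term,
  d/dx[tan(x)] = tan(x)^2 + 1
  d/dx[2tan(y)] = 2·y'(tan(y)^2 + 1)
  d/dx[-1] = 0

The pieces without y' make up ∂F/∂x and the coefficient of y' is ∂F/∂y:
  ∂F/∂x = tan(x)^2 + 1,
  ∂F/∂y = 2tan(y)^2 + 2.

Since d/dx[F] = ∂F/∂x + (∂F/∂y)·y' = 0, solve for y':
  (∂F/∂y)·y' = -∂F/∂x
  dy/dx = -(∂F/∂x)/(∂F/∂y) = -(tan(x)^2 + 1)/(2tan(y)^2 + 2) = -cos(y)^2/(2cos(x)^2)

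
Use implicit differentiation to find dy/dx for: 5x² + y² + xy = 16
Differentiate both sides with respect to x, treating y as y(x). By the chain rule, any term containing y contributes a factor of y' = dy/dx when we differentiate it.

Move every term to one side and write the relation as F(x, y) = 0. Term by term,
  d/dx[5x^2] = 10x
  d/dx[xy] = x·y' + y
  d/dx[y^2] = 2y·y'
  d/dx[-16] = 0

The pieces without y' make up ∂F/∂x and the coefficient of y' is ∂F/∂y:
  ∂F/∂x = 10x + y,
  ∂F/∂y = x + 2y.

Since d/dx[F] = ∂F/∂x + (∂F/∂y)·y' = 0, solve for y':
  (∂F/∂y)·y' = -∂F/∂x
  dy/dx = -(∂F/∂x)/(∂F/∂y) = -(10x + y)/(x + 2y) = (-10x - y)/(x + 2y)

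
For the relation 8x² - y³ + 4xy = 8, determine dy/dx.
Take d/dx of both sides. Since y is implicitly a function of x, the chain rule attaches a y' = dy/dx factor whenever we differentiate through y.

Set F(x, y) = (left side) − (right side), so the curve is F = 0. Differentiating each term of F:
  d/dx[8x^2] = 16x
  d/dx[4xy] = 4x·y' + 4y
  d/dx[-y^3] = -3y^2·y'
  d/dx[-8] = 0

Collecting, the y'-free part is the partial derivative in x and the y' coefficient is the partial derivative in y:
  ∂F/∂x = 16x + 4y
  ∂F/∂y = 4x - 3y^2

so d/dx[F(x, y(x))] = ∂F/∂x + (∂F/∂y)·y' = 0. Rearranging,
  dy/dx = -(∂F/∂x)/(∂F/∂y) = -(16x + 4y)/(4x - 3y^2) = 4(-4x - y)/(4x - 3y^2)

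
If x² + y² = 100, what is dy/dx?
Take d/dx of both sides. Since y is implicitly a function of x, the chain rule attaches a y' = dy/dx factor whenever we differentiate through y.

Set F(x, y) = (left side) − (right side), so the curve is F = 0. Differentiating each term of F:
  d/dx[x^2] = 2x
  d/dx[y^2] = 2y·y'
  d/dx[-100] = 0

Collecting, the y'-free part is the partial derivative in x and the y' coefficient is the partial derivative in y:
  ∂F/∂x = 2x
  ∂F/∂y = 2y

so d/dx[F(x, y(x))] = ∂F/∂x + (∂F/∂y)·y' = 0. Rearranging,
  dy/dx = -(∂F/∂x)/(∂F/∂y) = -(2x)/(2y) = -x/y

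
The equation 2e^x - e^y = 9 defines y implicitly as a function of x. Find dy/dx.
Take d/dx of both sides. Since y is implicitly a function of x, the chain rule attaches a y' = dy/dx factor whenever we differentiate through y.

Set F(x, y) = (left side) − (right side), so the curve is F = 0. Differentiating each term of F:
  d/dx[2e^(x)] = 2e^(x)
  d/dx[-e^(y)] = -y'·e^(y)
  d/dx[-9] = 0

Collecting, the y'-free part is the partial derivative in x and the y' coefficient is the partial derivative in y:
  ∂F/∂x = 2e^(x)
  ∂F/∂y = -e^(y)

so d/dx[F(x, y(x))] = ∂F/∂x + (∂F/∂y)·y' = 0. Rearranging,
  dy/dx = -(∂F/∂x)/(∂F/∂y) = -(2e^(x))/(-e^(y)) = 2e^(x - y)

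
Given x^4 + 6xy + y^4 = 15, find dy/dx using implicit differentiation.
Differentiate both sides with respect to x, treating y as y(x). By the chain rule, any term containing y contributes a factor of y' = dy/dx when we differentiate it.

Move every term to one side and write the relation as F(x, y) = 0. Term by term,
  d/dx[x^4] = 4x^3
  d/dx[6xy] = 6x·y' + 6y
  d/dx[y^4] = 4y^3·y'
  d/dx[-15] = 0

The pieces without y' make up ∂F/∂x and the coefficient of y' is ∂F/∂y:
  ∂F/∂x = 4x^3 + 6y,
  ∂F/∂y = 6x + 4y^3.

Since d/dx[F] = ∂F/∂x + (∂F/∂y)·y' = 0, solve for y':
  (∂F/∂y)·y' = -∂F/∂x
  dy/dx = -(∂F/∂x)/(∂F/∂y) = -(4x^3 + 6y)/(6x + 4y^3) = (-2x^3 - 3y)/(3x + 2y^3)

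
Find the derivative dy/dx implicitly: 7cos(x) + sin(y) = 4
Differentiate the relation implicitly: treat y = y(x) and apply the chain rule, so every y-derivative picks up a y' = dy/dx factor.

With everything moved to the left-hand side, differentiate term by term:
  d/dx[sin(y)] = y'·cos(y)
  d/dx[7cos(x)] = -7sin(x)
  d/dx[-4] = 0

Separating the contributions that come from x directly and those that come through y:
  without y':      -7sin(x)
  multiplying y':  cos(y)

so (-7sin(x)) + (cos(y))·y' = 0, and therefore
  dy/dx = -(-7sin(x))/(cos(y)) = 7sin(x)/cos(y)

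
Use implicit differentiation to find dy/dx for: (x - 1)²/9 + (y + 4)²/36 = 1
Differentiate both sides with respect to x, treating y as y(x). By the chain rule, any term containing y contributes a factor of y' = dy/dx when we differentiate it.

Move every term to one side and write the relation as F(x, y) = 0. Term by term,
  d/dx[(x - 1)^2/9] = 2x/9 - 2/9
  d/dx[(y + 4)^2/36] = y'(y + 4)/18
  d/dx[-1] = 0

The pieces without y' make up ∂F/∂x and the coefficient of y' is ∂F/∂y:
  ∂F/∂x = 2x/9 - 2/9,
  ∂F/∂y = y/18 + 2/9.

Since d/dx[F] = ∂F/∂x + (∂F/∂y)·y' = 0, solve for y':
  (∂F/∂y)·y' = -∂F/∂x
  dy/dx = -(∂F/∂x)/(∂F/∂y) = -(2x/9 - 2/9)/(y/18 + 2/9)
        = -(2(x - 1)/9)/((y + 4)/18) = 4(1 - x)/(y + 4)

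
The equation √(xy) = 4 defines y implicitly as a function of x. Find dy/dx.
Differentiate both sides with respect to x, treating y as y(x). By the chain rule, any term containing y contributes a factor of y' = dy/dx when we differentiate it.

Move every term to one side and write the relation as F(x, y) = 0. Term by term,
  d/dx[√(xy)] = √(xy)(x·y'/2 + y/2)/(xy)
  d/dx[-4] = 0

The pieces without y' make up ∂F/∂x and the coefficient of y' is ∂F/∂y:
  ∂F/∂x = √(xy)/(2x),
  ∂F/∂y = √(xy)/(2y).

Since d/dx[F] = ∂F/∂x + (∂F/∂y)·y' = 0, solve for y':
  (∂F/∂y)·y' = -∂F/∂x
  dy/dx = -(∂F/∂x)/(∂F/∂y) = -(√(xy)/(2x))/(√(xy)/(2y)) = -y/x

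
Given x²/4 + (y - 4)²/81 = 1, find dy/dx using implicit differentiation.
Differentiate both sides with respect to x, treating y as y(x). By the chain rule, any term containing y contributes a factor of y' = dy/dx when we differentiate it.

Move every term to one side and write the relation as F(x, y) = 0. Term by term,
  d/dx[x^2/4] = x/2
  d/dx[(y - 4)^2/81] = 2·y'(y - 4)/81
  d/dx[-1] = 0

The pieces without y' make up ∂F/∂x and the coefficient of y' is ∂F/∂y:
  ∂F/∂x = x/2,
  ∂F/∂y = 2y/81 - 8/81.

Since d/dx[F] = ∂F/∂x + (∂F/∂y)·y' = 0, solve for y':
  (∂F/∂y)·y' = -∂F/∂x
  dy/dx = -(∂F/∂x)/(∂F/∂y) = -(x/2)/(2y/81 - 8/81)
        = -(x/2)/(2(y - 4)/81) = -81x/(4y - 16)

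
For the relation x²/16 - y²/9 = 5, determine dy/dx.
Differentiate the relation implicitly: treat y = y(x) and apply the chain rule, so every y-derivative picks up a y' = dy/dx factor.

With everything moved to the left-hand side, differentiate term by term:
  d/dx[x^2/16] = x/8
  d/dx[-y^2/9] = -2y·y'/9
  d/dx[-5] = 0

Separating the contributions that come from x directly and those that come through y:
  without y':      x/8
  multiplying y':  -2y/9

so (x/8) + (-2y/9)·y' = 0, and therefore
  dy/dx = -(x/8)/(-2y/9) = 9x/(16y)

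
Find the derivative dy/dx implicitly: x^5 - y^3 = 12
Apply d/dx to both sides, remembering that y depends on x. Each occurrence of y therefore brings in a y' = dy/dx via the chain rule.

With F(x, y) equal to the left-hand side minus the right, differentiate F term by term:
  d/dx[x^5] = 5x^4
  d/dx[-y^3] = -3y^2·y'
  d/dx[-12] = 0
Adding these up, d/dx[F] = 0 becomes
  (5x^4) + (-3y^2)·y' = 0,
so isolating y',
  dy/dx = -(5x^4)/(-3y^2) = 5x^4/(3y^2)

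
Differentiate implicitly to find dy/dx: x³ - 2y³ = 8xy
Differentiate the relation implicitly: treat y = y(x) and apply the chain rule, so every y-derivative picks up a y' = dy/dx factor.

With everything moved to the left-hand side, differentiate term by term:
  d/dx[x^3] = 3x^2
  d/dx[-8xy] = -8x·y' - 8y
  d/dx[-2y^3] = -6y^2·y'

Separating the contributions that come from x directly and those that come through y:
  without y':      3x^2 - 8y
  multiplying y':  -8x - 6y^2

so (3x^2 - 8y) + (-8x - 6y^2)·y' = 0, and therefore
  dy/dx = -(3x^2 - 8y)/(-8x - 6y^2) = (3x^2 - 8y)/(2(4x + 3y^2))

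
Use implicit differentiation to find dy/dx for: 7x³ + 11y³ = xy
Differentiate both sides with respect to x, treating y as y(x). By the chain rule, any term containing y contributes a factor of y' = dy/dx when we differentiate it.

Move every term to one side and write the relation as F(x, y) = 0. Term by term,
  d/dx[7x^3] = 21x^2
  d/dx[-xy] = -x·y' - y
  d/dx[11y^3] = 33y^2·y'

The pieces without y' make up ∂F/∂x and the coefficient of y' is ∂F/∂y:
  ∂F/∂x = 21x^2 - y,
  ∂F/∂y = -x + 33y^2.

Since d/dx[F] = ∂F/∂x + (∂F/∂y)·y' = 0, solve for y':
  (∂F/∂y)·y' = -∂F/∂x
  dy/dx = -(∂F/∂x)/(∂F/∂y) = -(21x^2 - y)/(-x + 33y^2) = (21x^2 - y)/(x - 33y^2)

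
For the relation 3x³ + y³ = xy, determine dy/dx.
Take d/dx of both sides. Since y is implicitly a function of x, the chain rule attaches a y' = dy/dx factor whenever we differentiate through y.

Set F(x, y) = (left side) − (right side), so the curve is F = 0. Differentiating each term of F:
  d/dx[3x^3] = 9x^2
  d/dx[-xy] = -x·y' - y
  d/dx[y^3] = 3y^2·y'

Collecting, the y'-free part is the partial derivative in x and the y' coefficient is the partial derivative in y:
  ∂F/∂x = 9x^2 - y
  ∂F/∂y = -x + 3y^2

so d/dx[F(x, y(x))] = ∂F/∂x + (∂F/∂y)·y' = 0. Rearranging,
  dy/dx = -(∂F/∂x)/(∂F/∂y) = -(9x^2 - y)/(-x + 3y^2) = (9x^2 - y)/(x - 3y^2)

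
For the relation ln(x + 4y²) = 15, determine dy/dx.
Apply d/dx to both sides, remembering that y depends on x. Each occurrence of y therefore brings in a y' = dy/dx via the chain rule.

With F(x, y) equal to the left-hand side minus the right, differentiate F term by term:
  d/dx[ln(x + 4y^2)] = (8y·y' + 1)/(x + 4y^2)
  d/dx[-15] = 0
Adding these up, d/dx[F] = 0 becomes
  (1/(x + 4y^2)) + (8y/(x + 4y^2))·y' = 0,
so isolating y',
  dy/dx = -(1/(x + 4y^2))/(8y/(x + 4y^2)) = -1/(8y)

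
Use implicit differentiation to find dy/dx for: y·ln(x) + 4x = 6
Differentiate both sides with respect to x, treating y as y(x). By the chain rule, any term containing y contributes a factor of y' = dy/dx when we differentiate it.

Move every term to one side and write the relation as F(x, y) = 0. Term by term,
  d/dx[4x] = 4
  d/dx[y·ln(x)] = y'·ln(x) + y/x
  d/dx[-6] = 0

The pieces without y' make up ∂F/∂x and the coefficient of y' is ∂F/∂y:
  ∂F/∂x = 4 + y/x,
  ∂F/∂y = ln(x).

Since d/dx[F] = ∂F/∂x + (∂F/∂y)·y' = 0, solve for y':
  (∂F/∂y)·y' = -∂F/∂x
  dy/dx = -(∂F/∂x)/(∂F/∂y) = -(4 + y/x)/(ln(x))
        = -((4x + y)/x)/(ln(x)) = (-4x - y)/(x·ln(x))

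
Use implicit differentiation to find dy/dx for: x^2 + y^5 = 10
Differentiate the relation implicitly: treat y = y(x) and apply the chain rule, so every y-derivative picks up a y' = dy/dx factor.

With everything moved to the left-hand side, differentiate term by term:
  d/dx[x^2] = 2x
  d/dx[y^5] = 5y^4·y'
  d/dx[-10] = 0

Separating the contributions that come from x directly and those that come through y:
  without y':      2x
  multiplying y':  5y^4

so (2x) + (5y^4)·y' = 0, and therefore
  dy/dx = -(2x)/(5y^4) = -2x/(5y^4)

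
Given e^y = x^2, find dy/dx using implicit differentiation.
Apply d/dx to both sides, remembering that y depends on x. Each occurrence of y therefore brings in a y' = dy/dx via the chain rule.

With F(x, y) equal to the left-hand side minus the right, differentiate F term by term:
  d/dx[-x^2] = -2x
  d/dx[e^(y)] = y'·e^(y)
Adding these up, d/dx[F] = 0 becomes
  (-2x) + (e^(y))·y' = 0,
so isolating y',
  dy/dx = -(-2x)/(e^(y)) = 2x·e^(-y)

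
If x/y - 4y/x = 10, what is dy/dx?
Differentiate both sides with respect to x, treating y as y(x). By the chain rule, any term containing y contributes a factor of y' = dy/dx when we differentiate it.

Move every term to one side and write the relation as F(x, y) = 0. Term by term,
  d/dx[x/y] = -x·y'/y^2 + 1/y
  d/dx[-4y/x] = -4·y'/x + 4y/x^2
  d/dx[-10] = 0

The pieces without y' make up ∂F/∂x and the coefficient of y' is ∂F/∂y:
  ∂F/∂x = 1/y + 4y/x^2,
  ∂F/∂y = -x/y^2 - 4/x.

Since d/dx[F] = ∂F/∂x + (∂F/∂y)·y' = 0, solve for y':
  (∂F/∂y)·y' = -∂F/∂x
  dy/dx = -(∂F/∂x)/(∂F/∂y) = -(1/y + 4y/x^2)/(-x/y^2 - 4/x)
        = -((x^2 + 4y^2)/(x^2y))/(-(x^2 + 4y^2)/(xy^2)) = y/x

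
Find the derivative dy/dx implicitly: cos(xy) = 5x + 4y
Take d/dx of both sides. Since y is implicitly a function of x, the chain rule attaches a y' = dy/dx factor whenever we differentiate through y.

Set F(x, y) = (left side) − (right side), so the curve is F = 0. Differentiating each term of F:
  d/dx[-5x] = -5
  d/dx[-4y] = -4·y'
  d/dx[cos(xy)] = -(x·y' + y)·sin(xy)

Collecting, the y'-free part is the partial derivative in x and the y' coefficient is the partial derivative in y:
  ∂F/∂x = -y·sin(xy) - 5
  ∂F/∂y = -x·sin(xy) - 4

so d/dx[F(x, y(x))] = ∂F/∂x + (∂F/∂y)·y' = 0. Rearranging,
  dy/dx = -(∂F/∂x)/(∂F/∂y) = -(-y·sin(xy) - 5)/(-x·sin(xy) - 4) = -(y·sin(xy) + 5)/(x·sin(xy) + 4)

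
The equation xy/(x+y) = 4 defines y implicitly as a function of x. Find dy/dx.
Differentiate the relation implicitly: treat y = y(x) and apply the chain rule, so every y-derivative picks up a y' = dy/dx factor.

With everything moved to the left-hand side, differentiate term by term:
  d/dx[xy/(x + y)] = xy(-y' - 1)/(x + y)^2 + x·y'/(x + y) + y/(x + y)
  d/dx[-4] = 0

Separating the contributions that come from x directly and those that come through y:
  without y':      -xy/(x + y)^2 + y/(x + y)
  multiplying y':  -xy/(x + y)^2 + x/(x + y)

so (-xy/(x + y)^2 + y/(x + y)) + (-xy/(x + y)^2 + x/(x + y))·y' = 0, and therefore
  dy/dx = -(-xy/(x + y)^2 + y/(x + y))/(-xy/(x + y)^2 + x/(x + y))
        = -(y^2/(x + y)^2)/(x^2/(x + y)^2) = -y^2/x^2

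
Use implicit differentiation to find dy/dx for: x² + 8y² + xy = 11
Differentiate both sides with respect to x, treating y as y(x). By the chain rule, any term containing y contributes a factor of y' = dy/dx when we differentiate it.

Move every term to one side and write the relation as F(x, y) = 0. Term by term,
  d/dx[x^2] = 2x
  d/dx[xy] = x·y' + y
  d/dx[8y^2] = 16y·y'
  d/dx[-11] = 0

The pieces without y' make up ∂F/∂x and the coefficient of y' is ∂F/∂y:
  ∂F/∂x = 2x + y,
  ∂F/∂y = x + 16y.

Since d/dx[F] = ∂F/∂x + (∂F/∂y)·y' = 0, solve for y':
  (∂F/∂y)·y' = -∂F/∂x
  dy/dx = -(∂F/∂x)/(∂F/∂y) = -(2x + y)/(x + 16y) = (-2x - y)/(x + 16y)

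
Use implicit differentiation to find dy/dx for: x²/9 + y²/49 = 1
Differentiate both sides with respect to x, treating y as y(x). By the chain rule, any term containing y contributes a factor of y' = dy/dx when we differentiate it.

Move every term to one side and write the relation as F(x, y) = 0. Term by term,
  d/dx[x^2/9] = 2x/9
  d/dx[y^2/49] = 2y·y'/49
  d/dx[-1] = 0

The pieces without y' make up ∂F/∂x and the coefficient of y' is ∂F/∂y:
  ∂F/∂x = 2x/9,
  ∂F/∂y = 2y/49.

Since d/dx[F] = ∂F/∂x + (∂F/∂y)·y' = 0, solve for y':
  (∂F/∂y)·y' = -∂F/∂x
  dy/dx = -(∂F/∂x)/(∂F/∂y) = -(2x/9)/(2y/49) = -49x/(9y)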